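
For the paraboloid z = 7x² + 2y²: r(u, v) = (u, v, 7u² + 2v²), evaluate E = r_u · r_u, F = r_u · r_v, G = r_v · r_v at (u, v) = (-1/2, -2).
E = 50;  F = 56;  G = 65

Partials: r_u = (1, 0, 14*u), r_v = (0, 1, 4*v). As functions of (u, v):
  E = r_u · r_u = 196*u^2 + 1,
  F = r_u · r_v = 56*u*v,
  G = r_v · r_v = 16*v^2 + 1.
Evaluating at (u, v) = (-1/2, -2): E = 50, F = 56, G = 65.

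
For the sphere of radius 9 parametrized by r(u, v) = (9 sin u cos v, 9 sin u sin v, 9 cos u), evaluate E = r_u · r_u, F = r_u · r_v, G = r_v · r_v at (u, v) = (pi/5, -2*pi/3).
E = 81;  F = 0;  G = 405/8 - 81*sqrt(5)/8

Partials: r_u = (9*cos(u)*cos(v), 9*sin(v)*cos(u), -9*sin(u)), r_v = (-9*sin(u)*sin(v), 9*sin(u)*cos(v), 0). As functions of (u, v):
  E = r_u · r_u = 81,
  F = r_u · r_v = 0,
  G = r_v · r_v = 81*sin(u)^2.
Evaluating at (u, v) = (pi/5, -2*pi/3): E = 81, F = 0, G = 405/8 - 81*sqrt(5)/8.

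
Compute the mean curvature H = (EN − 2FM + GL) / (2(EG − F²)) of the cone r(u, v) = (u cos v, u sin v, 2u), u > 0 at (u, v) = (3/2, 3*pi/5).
H = 2*sqrt(5)/15

With E = 5, F = 0, G = u^2, L = 0, M = 0, N = 2*sqrt(5)*u^2/(5*Abs(u)), assemble
  H = (EN − 2FM + GL) / (2(EG − F²)) = sqrt(5)/(5*Abs(u)).
At (u, v) = (3/2, 3*pi/5): H = 2*sqrt(5)/15.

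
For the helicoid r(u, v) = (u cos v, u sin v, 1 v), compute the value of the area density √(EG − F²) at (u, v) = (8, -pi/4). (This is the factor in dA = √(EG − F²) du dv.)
√(EG − F²)|_{(8, -pi/4)} = sqrt(65)

E = 1, F = 0, G = u^2 + 1, so EG − F² = u^2 + 1. Taking the positive square root: √(EG − F²) = sqrt(u^2 + 1). At (u, v) = (8, -pi/4): sqrt(65).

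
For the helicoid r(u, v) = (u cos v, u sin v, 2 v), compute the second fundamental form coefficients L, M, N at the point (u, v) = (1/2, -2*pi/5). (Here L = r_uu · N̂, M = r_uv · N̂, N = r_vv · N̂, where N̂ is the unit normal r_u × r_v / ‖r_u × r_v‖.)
L = 0;  M = -4*sqrt(17)/17;  N = 0

Compute the unit normal N̂(u, v) = (2*sin(v)/sqrt(u^2 + 4), -2*cos(v)/sqrt(u^2 + 4), u/sqrt(u^2 + 4)), and the second partials r_uu, r_uv, r_vv. Take dot products:
  L(u, v) = r_uu · N̂ = 0,
  M(u, v) = r_uv · N̂ = -2/sqrt(u^2 + 4),
  N(u, v) = r_vv · N̂ = 0.
Evaluating at (u, v) = (1/2, -2*pi/5):
  L = 0, M = -4*sqrt(17)/17, N = 0.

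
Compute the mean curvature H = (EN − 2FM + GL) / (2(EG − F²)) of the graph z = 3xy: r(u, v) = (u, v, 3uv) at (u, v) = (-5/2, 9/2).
H = 1215*sqrt(958)/458882

With E = 9*v^2 + 1, F = 9*u*v, G = 9*u^2 + 1, L = 0, M = 3/sqrt(9*u^2 + 9*v^2 + 1), N = 0, assemble
  H = (EN − 2FM + GL) / (2(EG − F²)) = -27*u*v/(9*u^2 + 9*v^2 + 1)^(3/2).
At (u, v) = (-5/2, 9/2): H = 1215*sqrt(958)/458882.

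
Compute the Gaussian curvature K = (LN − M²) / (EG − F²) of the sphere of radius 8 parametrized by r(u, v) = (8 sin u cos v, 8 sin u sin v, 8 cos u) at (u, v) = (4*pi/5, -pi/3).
K = 1/64

Coefficients of the first fundamental form: E = 64, F = 0, G = 64*sin(u)^2.
Coefficients of the second fundamental form: L = -8*sin(u)/Abs(sin(u)), M = 0, N = -8*sin(u)^3/Abs(sin(u)).
Assemble K = (LN − M²)/(EG − F²) = 1/64. At (u, v) = (4*pi/5, -pi/3): K = 1/64.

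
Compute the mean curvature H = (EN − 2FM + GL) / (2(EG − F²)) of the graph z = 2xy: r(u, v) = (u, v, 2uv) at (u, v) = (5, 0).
H = 0

With E = 4*v^2 + 1, F = 4*u*v, G = 4*u^2 + 1, L = 0, M = 2/sqrt(4*u^2 + 4*v^2 + 1), N = 0, assemble
  H = (EN − 2FM + GL) / (2(EG − F²)) = -8*u*v/(4*u^2 + 4*v^2 + 1)^(3/2).
At (u, v) = (5, 0): H = 0.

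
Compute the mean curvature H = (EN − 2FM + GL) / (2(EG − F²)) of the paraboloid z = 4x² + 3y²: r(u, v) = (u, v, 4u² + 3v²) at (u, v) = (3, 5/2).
H = 2635*sqrt(802)/643204

With E = 64*u^2 + 1, F = 48*u*v, G = 36*v^2 + 1, L = 8/sqrt(64*u^2 + 36*v^2 + 1), M = 0, N = 6/sqrt(64*u^2 + 36*v^2 + 1), assemble
  H = (EN − 2FM + GL) / (2(EG − F²)) = (192*u^2 + 144*v^2 + 7)/(64*u^2 + 36*v^2 + 1)^(3/2).
At (u, v) = (3, 5/2): H = 2635*sqrt(802)/643204.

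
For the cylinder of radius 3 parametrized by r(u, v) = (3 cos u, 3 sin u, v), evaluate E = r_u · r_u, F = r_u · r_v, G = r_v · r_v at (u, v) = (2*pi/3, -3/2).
E = 9;  F = 0;  G = 1

Partials: r_u = (-3*sin(u), 3*cos(u), 0), r_v = (0, 0, 1). As functions of (u, v):
  E = r_u · r_u = 9,
  F = r_u · r_v = 0,
  G = r_v · r_v = 1.
Evaluating at (u, v) = (2*pi/3, -3/2): E = 9, F = 0, G = 1.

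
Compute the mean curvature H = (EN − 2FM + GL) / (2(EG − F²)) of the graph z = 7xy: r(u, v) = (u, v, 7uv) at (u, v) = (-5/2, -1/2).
H = -1715*sqrt(142)/272214

With E = 49*v^2 + 1, F = 49*u*v, G = 49*u^2 + 1, L = 0, M = 7/sqrt(49*u^2 + 49*v^2 + 1), N = 0, assemble
  H = (EN − 2FM + GL) / (2(EG − F²)) = -343*u*v/(49*u^2 + 49*v^2 + 1)^(3/2).
At (u, v) = (-5/2, -1/2): H = -1715*sqrt(142)/272214.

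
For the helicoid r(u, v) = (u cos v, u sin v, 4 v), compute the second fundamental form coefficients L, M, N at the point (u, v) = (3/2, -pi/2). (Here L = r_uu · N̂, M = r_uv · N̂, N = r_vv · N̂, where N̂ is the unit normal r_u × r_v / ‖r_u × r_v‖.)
L = 0;  M = -8*sqrt(73)/73;  N = 0

Compute the unit normal N̂(u, v) = (4*sin(v)/sqrt(u^2 + 16), -4*cos(v)/sqrt(u^2 + 16), u/sqrt(u^2 + 16)), and the second partials r_uu, r_uv, r_vv. Take dot products:
  L(u, v) = r_uu · N̂ = 0,
  M(u, v) = r_uv · N̂ = -4/sqrt(u^2 + 16),
  N(u, v) = r_vv · N̂ = 0.
Evaluating at (u, v) = (3/2, -pi/2):
  L = 0, M = -8*sqrt(73)/73, N = 0.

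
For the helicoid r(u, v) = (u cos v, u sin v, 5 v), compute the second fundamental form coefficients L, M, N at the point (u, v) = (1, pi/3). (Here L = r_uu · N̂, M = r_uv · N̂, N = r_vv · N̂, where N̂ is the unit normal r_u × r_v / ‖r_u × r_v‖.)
L = 0;  M = -5*sqrt(26)/26;  N = 0

Compute the unit normal N̂(u, v) = (5*sin(v)/sqrt(u^2 + 25), -5*cos(v)/sqrt(u^2 + 25), u/sqrt(u^2 + 25)), and the second partials r_uu, r_uv, r_vv. Take dot products:
  L(u, v) = r_uu · N̂ = 0,
  M(u, v) = r_uv · N̂ = -5/sqrt(u^2 + 25),
  N(u, v) = r_vv · N̂ = 0.
Evaluating at (u, v) = (1, pi/3):
  L = 0, M = -5*sqrt(26)/26, N = 0.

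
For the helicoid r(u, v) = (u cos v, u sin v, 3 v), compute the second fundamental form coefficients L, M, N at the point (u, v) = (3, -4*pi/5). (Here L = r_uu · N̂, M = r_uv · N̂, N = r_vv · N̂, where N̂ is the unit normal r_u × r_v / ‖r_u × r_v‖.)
L = 0;  M = -sqrt(2)/2;  N = 0

Compute the unit normal N̂(u, v) = (3*sin(v)/sqrt(u^2 + 9), -3*cos(v)/sqrt(u^2 + 9), u/sqrt(u^2 + 9)), and the second partials r_uu, r_uv, r_vv. Take dot products:
  L(u, v) = r_uu · N̂ = 0,
  M(u, v) = r_uv · N̂ = -3/sqrt(u^2 + 9),
  N(u, v) = r_vv · N̂ = 0.
Evaluating at (u, v) = (3, -4*pi/5):
  L = 0, M = -sqrt(2)/2, N = 0.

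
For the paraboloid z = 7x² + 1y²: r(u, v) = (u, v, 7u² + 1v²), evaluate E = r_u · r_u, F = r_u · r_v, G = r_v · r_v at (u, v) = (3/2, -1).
E = 442;  F = -42;  G = 5

Partials: r_u = (1, 0, 14*u), r_v = (0, 1, 2*v). As functions of (u, v):
  E = r_u · r_u = 196*u^2 + 1,
  F = r_u · r_v = 28*u*v,
  G = r_v · r_v = 4*v^2 + 1.
Evaluating at (u, v) = (3/2, -1): E = 442, F = -42, G = 5.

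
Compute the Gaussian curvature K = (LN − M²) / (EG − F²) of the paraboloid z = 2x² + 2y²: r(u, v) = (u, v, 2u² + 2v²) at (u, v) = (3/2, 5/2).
K = 16/18769

Coefficients of the first fundamental form: E = 16*u^2 + 1, F = 16*u*v, G = 16*v^2 + 1.
Coefficients of the second fundamental form: L = 4/sqrt(16*u^2 + 16*v^2 + 1), M = 0, N = 4/sqrt(16*u^2 + 16*v^2 + 1).
Assemble K = (LN − M²)/(EG − F²) = 16/(256*u^4 + 512*u^2*v^2 + 32*u^2 + 256*v^4 + 32*v^2 + 1). At (u, v) = (3/2, 5/2): K = 16/18769.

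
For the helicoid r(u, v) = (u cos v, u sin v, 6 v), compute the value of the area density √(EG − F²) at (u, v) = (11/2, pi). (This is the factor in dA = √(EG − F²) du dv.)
√(EG − F²)|_{(11/2, pi)} = sqrt(265)/2

E = 1, F = 0, G = u^2 + 36, so EG − F² = u^2 + 36. Taking the positive square root: √(EG − F²) = sqrt(u^2 + 36). At (u, v) = (11/2, pi): sqrt(265)/2.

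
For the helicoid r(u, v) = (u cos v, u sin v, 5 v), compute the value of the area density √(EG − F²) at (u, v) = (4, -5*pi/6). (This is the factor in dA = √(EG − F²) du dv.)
√(EG − F²)|_{(4, -5*pi/6)} = sqrt(41)

E = 1, F = 0, G = u^2 + 25, so EG − F² = u^2 + 25. Taking the positive square root: √(EG − F²) = sqrt(u^2 + 25). At (u, v) = (4, -5*pi/6): sqrt(41).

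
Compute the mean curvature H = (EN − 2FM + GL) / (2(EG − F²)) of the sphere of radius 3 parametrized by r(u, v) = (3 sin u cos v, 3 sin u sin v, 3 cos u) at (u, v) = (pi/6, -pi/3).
H = -1/3

With E = 9, F = 0, G = 9*sin(u)^2, L = -3*sin(u)/Abs(sin(u)), M = 0, N = -3*sin(u)^3/Abs(sin(u)), assemble
  H = (EN − 2FM + GL) / (2(EG − F²)) = -sin(u)/(3*Abs(sin(u))).
At (u, v) = (pi/6, -pi/3): H = -1/3.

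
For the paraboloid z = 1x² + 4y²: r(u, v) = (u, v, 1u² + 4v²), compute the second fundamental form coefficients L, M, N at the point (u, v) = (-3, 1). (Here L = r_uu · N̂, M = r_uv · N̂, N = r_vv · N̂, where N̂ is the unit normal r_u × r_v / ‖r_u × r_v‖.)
L = 2*sqrt(101)/101;  M = 0;  N = 8*sqrt(101)/101

Compute the unit normal N̂(u, v) = (-2*u/sqrt(4*u^2 + 64*v^2 + 1), -8*v/sqrt(4*u^2 + 64*v^2 + 1), 1/sqrt(4*u^2 + 64*v^2 + 1)), and the second partials r_uu, r_uv, r_vv. Take dot products:
  L(u, v) = r_uu · N̂ = 2/sqrt(4*u^2 + 64*v^2 + 1),
  M(u, v) = r_uv · N̂ = 0,
  N(u, v) = r_vv · N̂ = 8/sqrt(4*u^2 + 64*v^2 + 1).
Evaluating at (u, v) = (-3, 1):
  L = 2*sqrt(101)/101, M = 0, N = 8*sqrt(101)/101.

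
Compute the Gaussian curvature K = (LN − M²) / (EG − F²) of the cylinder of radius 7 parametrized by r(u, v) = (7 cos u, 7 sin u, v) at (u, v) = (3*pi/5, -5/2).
K = 0

Coefficients of the first fundamental form: E = 49, F = 0, G = 1.
Coefficients of the second fundamental form: L = -7, M = 0, N = 0.
Assemble K = (LN − M²)/(EG − F²) = 0. At (u, v) = (3*pi/5, -5/2): K = 0.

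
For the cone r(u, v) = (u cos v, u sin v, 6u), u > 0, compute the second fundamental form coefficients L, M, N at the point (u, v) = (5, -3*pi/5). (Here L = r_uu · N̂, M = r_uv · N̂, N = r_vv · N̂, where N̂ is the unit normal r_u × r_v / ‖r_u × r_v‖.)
L = 0;  M = 0;  N = 30*sqrt(37)/37

Compute the unit normal N̂(u, v) = (-6*sqrt(37)*u*cos(v)/(37*Abs(u)), -6*sqrt(37)*u*sin(v)/(37*Abs(u)), sqrt(37)*u/(37*Abs(u))), and the second partials r_uu, r_uv, r_vv. Take dot products:
  L(u, v) = r_uu · N̂ = 0,
  M(u, v) = r_uv · N̂ = 0,
  N(u, v) = r_vv · N̂ = 6*sqrt(37)*u^2/(37*Abs(u)).
Evaluating at (u, v) = (5, -3*pi/5):
  L = 0, M = 0, N = 30*sqrt(37)/37.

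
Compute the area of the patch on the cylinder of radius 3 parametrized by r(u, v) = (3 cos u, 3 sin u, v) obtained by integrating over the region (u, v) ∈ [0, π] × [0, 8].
Area = 24*pi

Area = ∫∫ √(EG − F²) du dv with √(EG − F²) = 3. Integrating over [0, π] × [0, 8] gives 24*pi.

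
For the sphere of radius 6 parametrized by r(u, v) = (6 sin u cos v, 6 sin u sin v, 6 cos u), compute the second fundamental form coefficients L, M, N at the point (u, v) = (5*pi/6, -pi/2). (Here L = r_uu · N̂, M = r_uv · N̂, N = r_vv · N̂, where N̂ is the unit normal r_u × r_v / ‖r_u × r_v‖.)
L = -6;  M = 0;  N = -3/2

Compute the unit normal N̂(u, v) = (sin(u)^2*cos(v)/Abs(sin(u)), sin(u)^2*sin(v)/Abs(sin(u)), sin(2*u)/(2*Abs(sin(u)))), and the second partials r_uu, r_uv, r_vv. Take dot products:
  L(u, v) = r_uu · N̂ = -6*sin(u)/Abs(sin(u)),
  M(u, v) = r_uv · N̂ = 0,
  N(u, v) = r_vv · N̂ = -6*sin(u)^3/Abs(sin(u)).
Evaluating at (u, v) = (5*pi/6, -pi/2):
  L = -6, M = 0, N = -3/2.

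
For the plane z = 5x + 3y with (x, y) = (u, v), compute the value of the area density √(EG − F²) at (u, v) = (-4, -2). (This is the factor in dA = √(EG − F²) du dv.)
√(EG − F²)|_{(-4, -2)} = sqrt(35)

E = 26, F = 15, G = 10, so EG − F² = 35. Taking the positive square root: √(EG − F²) = sqrt(35). At (u, v) = (-4, -2): sqrt(35).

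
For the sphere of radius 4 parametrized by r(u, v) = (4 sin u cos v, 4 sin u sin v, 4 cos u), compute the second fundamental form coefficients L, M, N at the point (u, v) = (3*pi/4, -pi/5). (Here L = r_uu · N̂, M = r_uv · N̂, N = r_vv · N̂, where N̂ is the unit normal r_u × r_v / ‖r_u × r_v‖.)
L = -4;  M = 0;  N = -2

Compute the unit normal N̂(u, v) = (sin(u)^2*cos(v)/Abs(sin(u)), sin(u)^2*sin(v)/Abs(sin(u)), sin(2*u)/(2*Abs(sin(u)))), and the second partials r_uu, r_uv, r_vv. Take dot products:
  L(u, v) = r_uu · N̂ = -4*sin(u)/Abs(sin(u)),
  M(u, v) = r_uv · N̂ = 0,
  N(u, v) = r_vv · N̂ = -4*sin(u)^3/Abs(sin(u)).
Evaluating at (u, v) = (3*pi/4, -pi/5):
  L = -4, M = 0, N = -2.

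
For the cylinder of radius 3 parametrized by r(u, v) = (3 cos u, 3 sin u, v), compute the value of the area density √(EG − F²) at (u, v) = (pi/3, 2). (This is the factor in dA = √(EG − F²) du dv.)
√(EG − F²)|_{(pi/3, 2)} = 3

E = 9, F = 0, G = 1, so EG − F² = 9. Taking the positive square root: √(EG − F²) = 3. At (u, v) = (pi/3, 2): 3.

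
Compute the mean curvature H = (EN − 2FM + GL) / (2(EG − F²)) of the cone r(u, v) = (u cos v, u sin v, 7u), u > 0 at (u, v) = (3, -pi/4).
H = 7*sqrt(2)/60

With E = 50, F = 0, G = u^2, L = 0, M = 0, N = 7*sqrt(2)*u^2/(10*Abs(u)), assemble
  H = (EN − 2FM + GL) / (2(EG − F²)) = 7*sqrt(2)/(20*Abs(u)).
At (u, v) = (3, -pi/4): H = 7*sqrt(2)/60.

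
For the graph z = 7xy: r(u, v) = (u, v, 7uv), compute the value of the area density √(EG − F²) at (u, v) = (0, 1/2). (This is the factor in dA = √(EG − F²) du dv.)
√(EG − F²)|_{(0, 1/2)} = sqrt(53)/2

E = 49*v^2 + 1, F = 49*u*v, G = 49*u^2 + 1, so EG − F² = 49*u^2 + 49*v^2 + 1. Taking the positive square root: √(EG − F²) = sqrt(49*u^2 + 49*v^2 + 1). At (u, v) = (0, 1/2): sqrt(53)/2.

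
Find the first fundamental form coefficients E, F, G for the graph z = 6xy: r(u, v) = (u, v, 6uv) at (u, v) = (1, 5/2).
E = 226;  F = 90;  G = 37

Partials: r_u = (1, 0, 6*v), r_v = (0, 1, 6*u). As functions of (u, v):
  E = r_u · r_u = 36*v^2 + 1,
  F = r_u · r_v = 36*u*v,
  G = r_v · r_v = 36*u^2 + 1.
Evaluating at (u, v) = (1, 5/2): E = 226, F = 90, G = 37.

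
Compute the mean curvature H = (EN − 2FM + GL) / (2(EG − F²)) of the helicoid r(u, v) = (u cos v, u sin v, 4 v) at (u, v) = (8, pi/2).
H = 0

With E = 1, F = 0, G = u^2 + 16, L = 0, M = -4/sqrt(u^2 + 16), N = 0, assemble
  H = (EN − 2FM + GL) / (2(EG − F²)) = 0.
At (u, v) = (8, pi/2): H = 0.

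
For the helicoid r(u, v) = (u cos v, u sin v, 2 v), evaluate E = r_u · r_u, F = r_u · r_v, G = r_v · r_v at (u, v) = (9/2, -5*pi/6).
E = 1;  F = 0;  G = 97/4

Partials: r_u = (cos(v), sin(v), 0), r_v = (-u*sin(v), u*cos(v), 2). As functions of (u, v):
  E = r_u · r_u = 1,
  F = r_u · r_v = 0,
  G = r_v · r_v = u^2 + 4.
Evaluating at (u, v) = (9/2, -5*pi/6): E = 1, F = 0, G = 97/4.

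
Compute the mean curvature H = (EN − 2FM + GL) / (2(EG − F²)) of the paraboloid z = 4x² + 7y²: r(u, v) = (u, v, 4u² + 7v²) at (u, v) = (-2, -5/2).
H = 6703*sqrt(1482)/2196324

With E = 64*u^2 + 1, F = 112*u*v, G = 196*v^2 + 1, L = 8/sqrt(64*u^2 + 196*v^2 + 1), M = 0, N = 14/sqrt(64*u^2 + 196*v^2 + 1), assemble
  H = (EN − 2FM + GL) / (2(EG − F²)) = (448*u^2 + 784*v^2 + 11)/(64*u^2 + 196*v^2 + 1)^(3/2).
At (u, v) = (-2, -5/2): H = 6703*sqrt(1482)/2196324.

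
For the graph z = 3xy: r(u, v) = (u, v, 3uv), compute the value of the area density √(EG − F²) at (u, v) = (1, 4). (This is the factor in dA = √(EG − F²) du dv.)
√(EG − F²)|_{(1, 4)} = sqrt(154)

E = 9*v^2 + 1, F = 9*u*v, G = 9*u^2 + 1, so EG − F² = 9*u^2 + 9*v^2 + 1. Taking the positive square root: √(EG − F²) = sqrt(9*u^2 + 9*v^2 + 1). At (u, v) = (1, 4): sqrt(154).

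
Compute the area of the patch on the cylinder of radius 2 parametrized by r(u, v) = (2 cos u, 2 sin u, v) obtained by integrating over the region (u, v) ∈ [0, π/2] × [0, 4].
Area = 4*pi

Area = ∫∫ √(EG − F²) du dv with √(EG − F²) = 2. Integrating over [0, π/2] × [0, 4] gives 4*pi.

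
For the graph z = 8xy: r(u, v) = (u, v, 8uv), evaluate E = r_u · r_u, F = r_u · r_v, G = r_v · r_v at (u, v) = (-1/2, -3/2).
E = 145;  F = 48;  G = 17

Partials: r_u = (1, 0, 8*v), r_v = (0, 1, 8*u). As functions of (u, v):
  E = r_u · r_u = 64*v^2 + 1,
  F = r_u · r_v = 64*u*v,
  G = r_v · r_v = 64*u^2 + 1.
Evaluating at (u, v) = (-1/2, -3/2): E = 145, F = 48, G = 17.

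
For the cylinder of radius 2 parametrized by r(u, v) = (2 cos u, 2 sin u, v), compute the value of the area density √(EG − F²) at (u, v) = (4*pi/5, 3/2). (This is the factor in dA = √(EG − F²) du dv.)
√(EG − F²)|_{(4*pi/5, 3/2)} = 2

E = 4, F = 0, G = 1, so EG − F² = 4. Taking the positive square root: √(EG − F²) = 2. At (u, v) = (4*pi/5, 3/2): 2.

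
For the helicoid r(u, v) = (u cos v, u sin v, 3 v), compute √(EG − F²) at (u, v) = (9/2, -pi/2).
√(EG − F²)|_{(9/2, -pi/2)} = 3*sqrt(13)/2

E = 1, F = 0, G = u^2 + 9; EG − F² = u^2 + 9; √(EG − F²) = sqrt(u^2 + 9). At the given point: 3*sqrt(13)/2.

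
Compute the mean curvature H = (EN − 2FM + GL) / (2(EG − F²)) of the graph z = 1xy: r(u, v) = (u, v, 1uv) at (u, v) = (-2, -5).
H = -sqrt(30)/90

With E = v^2 + 1, F = u*v, G = u^2 + 1, L = 0, M = 1/sqrt(u^2 + v^2 + 1), N = 0, assemble
  H = (EN − 2FM + GL) / (2(EG − F²)) = -u*v/(u^2 + v^2 + 1)^(3/2).
At (u, v) = (-2, -5): H = -sqrt(30)/90.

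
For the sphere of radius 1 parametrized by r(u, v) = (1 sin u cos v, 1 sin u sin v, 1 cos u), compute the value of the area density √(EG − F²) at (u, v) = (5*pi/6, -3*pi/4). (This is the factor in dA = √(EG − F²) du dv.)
√(EG − F²)|_{(5*pi/6, -3*pi/4)} = 1/2

E = 1, F = 0, G = sin(u)^2, so EG − F² = sin(u)^2. Taking the positive square root: √(EG − F²) = Abs(sin(u)). At (u, v) = (5*pi/6, -3*pi/4): 1/2.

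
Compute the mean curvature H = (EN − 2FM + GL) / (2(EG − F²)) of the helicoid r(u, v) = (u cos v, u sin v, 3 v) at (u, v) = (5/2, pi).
H = 0

With E = 1, F = 0, G = u^2 + 9, L = 0, M = -3/sqrt(u^2 + 9), N = 0, assemble
  H = (EN − 2FM + GL) / (2(EG − F²)) = 0.
At (u, v) = (5/2, pi): H = 0.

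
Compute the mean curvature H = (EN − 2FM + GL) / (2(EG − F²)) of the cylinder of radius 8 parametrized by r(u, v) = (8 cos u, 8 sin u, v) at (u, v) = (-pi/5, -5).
H = -1/16

With E = 64, F = 0, G = 1, L = -8, M = 0, N = 0, assemble
  H = (EN − 2FM + GL) / (2(EG − F²)) = -1/16.
At (u, v) = (-pi/5, -5): H = -1/16.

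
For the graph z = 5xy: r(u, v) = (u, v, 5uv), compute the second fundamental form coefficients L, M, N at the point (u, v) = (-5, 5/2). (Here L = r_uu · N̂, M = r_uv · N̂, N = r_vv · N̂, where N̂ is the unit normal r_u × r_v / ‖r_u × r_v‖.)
L = 0;  M = 10*sqrt(3129)/3129;  N = 0

Compute the unit normal N̂(u, v) = (-5*v/sqrt(25*u^2 + 25*v^2 + 1), -5*u/sqrt(25*u^2 + 25*v^2 + 1), 1/sqrt(25*u^2 + 25*v^2 + 1)), and the second partials r_uu, r_uv, r_vv. Take dot products:
  L(u, v) = r_uu · N̂ = 0,
  M(u, v) = r_uv · N̂ = 5/sqrt(25*u^2 + 25*v^2 + 1),
  N(u, v) = r_vv · N̂ = 0.
Evaluating at (u, v) = (-5, 5/2):
  L = 0, M = 10*sqrt(3129)/3129, N = 0.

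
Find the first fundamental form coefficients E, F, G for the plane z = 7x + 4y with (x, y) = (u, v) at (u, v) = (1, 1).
E = 50;  F = 28;  G = 17

Partials: r_u = (1, 0, 7), r_v = (0, 1, 4). As functions of (u, v):
  E = r_u · r_u = 50,
  F = r_u · r_v = 28,
  G = r_v · r_v = 17.
Evaluating at (u, v) = (1, 1): E = 50, F = 28, G = 17.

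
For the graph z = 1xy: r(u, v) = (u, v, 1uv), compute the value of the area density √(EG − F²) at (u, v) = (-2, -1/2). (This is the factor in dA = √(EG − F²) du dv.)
√(EG − F²)|_{(-2, -1/2)} = sqrt(21)/2

E = v^2 + 1, F = u*v, G = u^2 + 1, so EG − F² = u^2 + v^2 + 1. Taking the positive square root: √(EG − F²) = sqrt(u^2 + v^2 + 1). At (u, v) = (-2, -1/2): sqrt(21)/2.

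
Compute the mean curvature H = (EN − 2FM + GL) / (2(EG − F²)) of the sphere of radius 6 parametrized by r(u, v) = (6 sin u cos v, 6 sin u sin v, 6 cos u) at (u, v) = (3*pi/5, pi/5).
H = -1/6

With E = 36, F = 0, G = 36*sin(u)^2, L = -6*sin(u)/Abs(sin(u)), M = 0, N = -6*sin(u)^3/Abs(sin(u)), assemble
  H = (EN − 2FM + GL) / (2(EG − F²)) = -sin(u)/(6*Abs(sin(u))).
At (u, v) = (3*pi/5, pi/5): H = -1/6.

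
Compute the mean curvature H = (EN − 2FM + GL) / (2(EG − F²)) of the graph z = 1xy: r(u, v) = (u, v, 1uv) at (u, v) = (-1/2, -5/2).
H = -sqrt(30)/90

With E = v^2 + 1, F = u*v, G = u^2 + 1, L = 0, M = 1/sqrt(u^2 + v^2 + 1), N = 0, assemble
  H = (EN − 2FM + GL) / (2(EG − F²)) = -u*v/(u^2 + v^2 + 1)^(3/2).
At (u, v) = (-1/2, -5/2): H = -sqrt(30)/90.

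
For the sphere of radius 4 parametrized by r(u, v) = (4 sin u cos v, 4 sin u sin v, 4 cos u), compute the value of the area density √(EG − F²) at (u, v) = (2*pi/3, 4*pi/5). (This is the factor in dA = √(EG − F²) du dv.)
√(EG − F²)|_{(2*pi/3, 4*pi/5)} = 8*sqrt(3)

E = 16, F = 0, G = 16*sin(u)^2, so EG − F² = 256*sin(u)^2. Taking the positive square root: √(EG − F²) = 16*Abs(sin(u)). At (u, v) = (2*pi/3, 4*pi/5): 8*sqrt(3).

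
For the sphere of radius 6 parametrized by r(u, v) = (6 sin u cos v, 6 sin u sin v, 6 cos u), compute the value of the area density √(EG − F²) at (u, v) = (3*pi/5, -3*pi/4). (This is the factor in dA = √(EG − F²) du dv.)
√(EG − F²)|_{(3*pi/5, -3*pi/4)} = 9*sqrt(2*sqrt(5) + 10)

E = 36, F = 0, G = 36*sin(u)^2, so EG − F² = 1296*sin(u)^2. Taking the positive square root: √(EG − F²) = 36*Abs(sin(u)). At (u, v) = (3*pi/5, -3*pi/4): 9*sqrt(2*sqrt(5) + 10).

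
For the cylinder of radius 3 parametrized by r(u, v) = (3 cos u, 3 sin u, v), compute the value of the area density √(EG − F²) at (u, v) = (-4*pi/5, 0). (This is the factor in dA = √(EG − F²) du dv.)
√(EG − F²)|_{(-4*pi/5, 0)} = 3

E = 9, F = 0, G = 1, so EG − F² = 9. Taking the positive square root: √(EG − F²) = 3. At (u, v) = (-4*pi/5, 0): 3.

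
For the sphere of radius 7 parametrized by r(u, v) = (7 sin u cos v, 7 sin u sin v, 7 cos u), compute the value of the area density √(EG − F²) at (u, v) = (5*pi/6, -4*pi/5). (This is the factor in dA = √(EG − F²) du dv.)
√(EG − F²)|_{(5*pi/6, -4*pi/5)} = 49/2

E = 49, F = 0, G = 49*sin(u)^2, so EG − F² = 2401*sin(u)^2. Taking the positive square root: √(EG − F²) = 49*Abs(sin(u)). At (u, v) = (5*pi/6, -4*pi/5): 49/2.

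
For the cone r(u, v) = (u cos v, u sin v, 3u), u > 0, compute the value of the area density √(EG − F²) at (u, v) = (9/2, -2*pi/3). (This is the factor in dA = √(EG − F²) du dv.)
√(EG − F²)|_{(9/2, -2*pi/3)} = 9*sqrt(10)/2

E = 10, F = 0, G = u^2, so EG − F² = 10*u^2. Taking the positive square root: √(EG − F²) = sqrt(10)*Abs(u). At (u, v) = (9/2, -2*pi/3): 9*sqrt(10)/2.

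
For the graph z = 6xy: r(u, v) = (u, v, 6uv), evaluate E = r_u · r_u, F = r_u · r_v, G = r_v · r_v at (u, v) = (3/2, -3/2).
E = 82;  F = -81;  G = 82

Partials: r_u = (1, 0, 6*v), r_v = (0, 1, 6*u). As functions of (u, v):
  E = r_u · r_u = 36*v^2 + 1,
  F = r_u · r_v = 36*u*v,
  G = r_v · r_v = 36*u^2 + 1.
Evaluating at (u, v) = (3/2, -3/2): E = 82, F = -81, G = 82.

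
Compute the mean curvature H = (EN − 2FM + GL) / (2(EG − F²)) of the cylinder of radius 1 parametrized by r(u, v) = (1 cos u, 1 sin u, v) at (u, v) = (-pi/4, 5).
H = -1/2

With E = 1, F = 0, G = 1, L = -1, M = 0, N = 0, assemble
  H = (EN − 2FM + GL) / (2(EG − F²)) = -1/2.
At (u, v) = (-pi/4, 5): H = -1/2.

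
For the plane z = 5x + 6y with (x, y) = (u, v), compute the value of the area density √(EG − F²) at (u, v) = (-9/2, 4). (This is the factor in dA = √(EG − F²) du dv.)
√(EG − F²)|_{(-9/2, 4)} = sqrt(62)

E = 26, F = 30, G = 37, so EG − F² = 62. Taking the positive square root: √(EG − F²) = sqrt(62). At (u, v) = (-9/2, 4): sqrt(62).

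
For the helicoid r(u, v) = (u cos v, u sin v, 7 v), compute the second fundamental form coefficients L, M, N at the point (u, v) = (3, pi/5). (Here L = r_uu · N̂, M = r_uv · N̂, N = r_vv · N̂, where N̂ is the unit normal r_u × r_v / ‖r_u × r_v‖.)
L = 0;  M = -7*sqrt(58)/58;  N = 0

Compute the unit normal N̂(u, v) = (7*sin(v)/sqrt(u^2 + 49), -7*cos(v)/sqrt(u^2 + 49), u/sqrt(u^2 + 49)), and the second partials r_uu, r_uv, r_vv. Take dot products:
  L(u, v) = r_uu · N̂ = 0,
  M(u, v) = r_uv · N̂ = -7/sqrt(u^2 + 49),
  N(u, v) = r_vv · N̂ = 0.
Evaluating at (u, v) = (3, pi/5):
  L = 0, M = -7*sqrt(58)/58, N = 0.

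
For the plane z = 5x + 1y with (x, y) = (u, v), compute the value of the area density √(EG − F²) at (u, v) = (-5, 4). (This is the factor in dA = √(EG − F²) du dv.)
√(EG − F²)|_{(-5, 4)} = 3*sqrt(3)

E = 26, F = 5, G = 2, so EG − F² = 27. Taking the positive square root: √(EG − F²) = 3*sqrt(3). At (u, v) = (-5, 4): 3*sqrt(3).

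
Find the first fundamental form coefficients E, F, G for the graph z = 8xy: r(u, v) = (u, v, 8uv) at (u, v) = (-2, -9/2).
E = 1297;  F = 576;  G = 257

Partials: r_u = (1, 0, 8*v), r_v = (0, 1, 8*u). As functions of (u, v):
  E = r_u · r_u = 64*v^2 + 1,
  F = r_u · r_v = 64*u*v,
  G = r_v · r_v = 64*u^2 + 1.
Evaluating at (u, v) = (-2, -9/2): E = 1297, F = 576, G = 257.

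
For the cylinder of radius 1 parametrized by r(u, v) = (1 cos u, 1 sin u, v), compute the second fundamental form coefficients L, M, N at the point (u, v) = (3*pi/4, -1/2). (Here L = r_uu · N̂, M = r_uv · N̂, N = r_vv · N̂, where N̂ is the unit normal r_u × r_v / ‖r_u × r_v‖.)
L = -1;  M = 0;  N = 0

Compute the unit normal N̂(u, v) = (cos(u), sin(u), 0), and the second partials r_uu, r_uv, r_vv. Take dot products:
  L(u, v) = r_uu · N̂ = -1,
  M(u, v) = r_uv · N̂ = 0,
  N(u, v) = r_vv · N̂ = 0.
Evaluating at (u, v) = (3*pi/4, -1/2):
  L = -1, M = 0, N = 0.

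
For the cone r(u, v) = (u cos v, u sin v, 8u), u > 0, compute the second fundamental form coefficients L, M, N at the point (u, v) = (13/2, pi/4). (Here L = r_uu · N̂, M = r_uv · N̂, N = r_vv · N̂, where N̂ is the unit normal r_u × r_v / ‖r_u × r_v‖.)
L = 0;  M = 0;  N = 4*sqrt(65)/5

Compute the unit normal N̂(u, v) = (-8*sqrt(65)*u*cos(v)/(65*Abs(u)), -8*sqrt(65)*u*sin(v)/(65*Abs(u)), sqrt(65)*u/(65*Abs(u))), and the second partials r_uu, r_uv, r_vv. Take dot products:
  L(u, v) = r_uu · N̂ = 0,
  M(u, v) = r_uv · N̂ = 0,
  N(u, v) = r_vv · N̂ = 8*sqrt(65)*u^2/(65*Abs(u)).
Evaluating at (u, v) = (13/2, pi/4):
  L = 0, M = 0, N = 4*sqrt(65)/5.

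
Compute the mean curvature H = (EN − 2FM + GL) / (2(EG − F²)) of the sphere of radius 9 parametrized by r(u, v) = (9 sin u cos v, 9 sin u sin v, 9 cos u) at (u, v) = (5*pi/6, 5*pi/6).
H = -1/9

With E = 81, F = 0, G = 81*sin(u)^2, L = -9*sin(u)/Abs(sin(u)), M = 0, N = -9*sin(u)^3/Abs(sin(u)), assemble
  H = (EN − 2FM + GL) / (2(EG − F²)) = -sin(u)/(9*Abs(sin(u))).
At (u, v) = (5*pi/6, 5*pi/6): H = -1/9.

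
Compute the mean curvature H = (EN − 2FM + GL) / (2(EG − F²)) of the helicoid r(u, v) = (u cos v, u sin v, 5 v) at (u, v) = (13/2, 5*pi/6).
H = 0

With E = 1, F = 0, G = u^2 + 25, L = 0, M = -5/sqrt(u^2 + 25), N = 0, assemble
  H = (EN − 2FM + GL) / (2(EG − F²)) = 0.
At (u, v) = (13/2, 5*pi/6): H = 0.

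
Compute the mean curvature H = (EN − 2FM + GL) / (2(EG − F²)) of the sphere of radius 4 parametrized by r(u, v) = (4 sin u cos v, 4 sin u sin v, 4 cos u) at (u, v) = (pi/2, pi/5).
H = -1/4

With E = 16, F = 0, G = 16*sin(u)^2, L = -4*sin(u)/Abs(sin(u)), M = 0, N = -4*sin(u)^3/Abs(sin(u)), assemble
  H = (EN − 2FM + GL) / (2(EG − F²)) = -sin(u)/(4*Abs(sin(u))).
At (u, v) = (pi/2, pi/5): H = -1/4.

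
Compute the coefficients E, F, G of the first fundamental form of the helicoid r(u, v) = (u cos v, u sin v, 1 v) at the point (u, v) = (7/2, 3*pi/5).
E = 1;  F = 0;  G = 53/4

Partials: r_u = (cos(v), sin(v), 0), r_v = (-u*sin(v), u*cos(v), 1). As functions of (u, v):
  E = r_u · r_u = 1,
  F = r_u · r_v = 0,
  G = r_v · r_v = u^2 + 1.
Evaluating at (u, v) = (7/2, 3*pi/5): E = 1, F = 0, G = 53/4.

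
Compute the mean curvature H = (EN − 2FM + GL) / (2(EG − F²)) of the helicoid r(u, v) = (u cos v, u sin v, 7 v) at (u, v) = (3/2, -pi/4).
H = 0

With E = 1, F = 0, G = u^2 + 49, L = 0, M = -7/sqrt(u^2 + 49), N = 0, assemble
  H = (EN − 2FM + GL) / (2(EG − F²)) = 0.
At (u, v) = (3/2, -pi/4): H = 0.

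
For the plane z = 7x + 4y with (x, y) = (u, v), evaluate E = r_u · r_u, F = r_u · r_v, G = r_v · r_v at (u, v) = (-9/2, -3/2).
E = 50;  F = 28;  G = 17

Partials: r_u = (1, 0, 7), r_v = (0, 1, 4). As functions of (u, v):
  E = r_u · r_u = 50,
  F = r_u · r_v = 28,
  G = r_v · r_v = 17.
Evaluating at (u, v) = (-9/2, -3/2): E = 50, F = 28, G = 17.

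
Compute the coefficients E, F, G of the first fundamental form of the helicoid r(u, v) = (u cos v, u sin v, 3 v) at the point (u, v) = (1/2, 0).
E = 1;  F = 0;  G = 37/4

Partials: r_u = (cos(v), sin(v), 0), r_v = (-u*sin(v), u*cos(v), 3). As functions of (u, v):
  E = r_u · r_u = 1,
  F = r_u · r_v = 0,
  G = r_v · r_v = u^2 + 9.
Evaluating at (u, v) = (1/2, 0): E = 1, F = 0, G = 37/4.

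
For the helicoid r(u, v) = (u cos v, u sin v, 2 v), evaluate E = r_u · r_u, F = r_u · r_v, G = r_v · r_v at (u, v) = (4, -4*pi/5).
E = 1;  F = 0;  G = 20

Partials: r_u = (cos(v), sin(v), 0), r_v = (-u*sin(v), u*cos(v), 2). As functions of (u, v):
  E = r_u · r_u = 1,
  F = r_u · r_v = 0,
  G = r_v · r_v = u^2 + 4.
Evaluating at (u, v) = (4, -4*pi/5): E = 1, F = 0, G = 20.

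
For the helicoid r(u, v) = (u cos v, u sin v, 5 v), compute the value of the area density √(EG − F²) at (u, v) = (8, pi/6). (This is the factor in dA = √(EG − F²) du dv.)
√(EG − F²)|_{(8, pi/6)} = sqrt(89)

E = 1, F = 0, G = u^2 + 25, so EG − F² = u^2 + 25. Taking the positive square root: √(EG − F²) = sqrt(u^2 + 25). At (u, v) = (8, pi/6): sqrt(89).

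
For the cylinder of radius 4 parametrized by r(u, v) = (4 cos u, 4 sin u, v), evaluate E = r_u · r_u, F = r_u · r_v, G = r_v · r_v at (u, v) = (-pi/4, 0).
E = 16;  F = 0;  G = 1

Partials: r_u = (-4*sin(u), 4*cos(u), 0), r_v = (0, 0, 1). As functions of (u, v):
  E = r_u · r_u = 16,
  F = r_u · r_v = 0,
  G = r_v · r_v = 1.
Evaluating at (u, v) = (-pi/4, 0): E = 16, F = 0, G = 1.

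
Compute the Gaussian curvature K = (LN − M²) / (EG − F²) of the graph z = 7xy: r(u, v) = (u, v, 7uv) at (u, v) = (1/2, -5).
K = -784/24532209

Coefficients of the first fundamental form: E = 49*v^2 + 1, F = 49*u*v, G = 49*u^2 + 1.
Coefficients of the second fundamental form: L = 0, M = 7/sqrt(49*u^2 + 49*v^2 + 1), N = 0.
Assemble K = (LN − M²)/(EG − F²) = -49/(2401*u^4 + 4802*u^2*v^2 + 98*u^2 + 2401*v^4 + 98*v^2 + 1). At (u, v) = (1/2, -5): K = -784/24532209.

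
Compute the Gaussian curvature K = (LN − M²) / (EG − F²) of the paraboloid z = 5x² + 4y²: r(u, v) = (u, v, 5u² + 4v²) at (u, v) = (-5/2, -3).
K = 20/361201

Coefficients of the first fundamental form: E = 100*u^2 + 1, F = 80*u*v, G = 64*v^2 + 1.
Coefficients of the second fundamental form: L = 10/sqrt(100*u^2 + 64*v^2 + 1), M = 0, N = 8/sqrt(100*u^2 + 64*v^2 + 1).
Assemble K = (LN − M²)/(EG − F²) = 80/(10000*u^4 + 12800*u^2*v^2 + 200*u^2 + 4096*v^4 + 128*v^2 + 1). At (u, v) = (-5/2, -3): K = 20/361201.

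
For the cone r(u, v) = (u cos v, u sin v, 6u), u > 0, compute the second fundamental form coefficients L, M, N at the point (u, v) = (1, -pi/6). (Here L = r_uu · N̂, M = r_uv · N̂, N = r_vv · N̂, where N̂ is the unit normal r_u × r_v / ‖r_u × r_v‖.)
L = 0;  M = 0;  N = 6*sqrt(37)/37

Compute the unit normal N̂(u, v) = (-6*sqrt(37)*u*cos(v)/(37*Abs(u)), -6*sqrt(37)*u*sin(v)/(37*Abs(u)), sqrt(37)*u/(37*Abs(u))), and the second partials r_uu, r_uv, r_vv. Take dot products:
  L(u, v) = r_uu · N̂ = 0,
  M(u, v) = r_uv · N̂ = 0,
  N(u, v) = r_vv · N̂ = 6*sqrt(37)*u^2/(37*Abs(u)).
Evaluating at (u, v) = (1, -pi/6):
  L = 0, M = 0, N = 6*sqrt(37)/37.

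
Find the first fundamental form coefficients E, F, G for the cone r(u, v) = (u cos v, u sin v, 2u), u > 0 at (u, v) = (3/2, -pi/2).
E = 5;  F = 0;  G = 9/4

Partials: r_u = (cos(v), sin(v), 2), r_v = (-u*sin(v), u*cos(v), 0). As functions of (u, v):
  E = r_u · r_u = 5,
  F = r_u · r_v = 0,
  G = r_v · r_v = u^2.
Evaluating at (u, v) = (3/2, -pi/2): E = 5, F = 0, G = 9/4.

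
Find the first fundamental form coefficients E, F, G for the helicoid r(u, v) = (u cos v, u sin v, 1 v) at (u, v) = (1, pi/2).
E = 1;  F = 0;  G = 2

Partials: r_u = (cos(v), sin(v), 0), r_v = (-u*sin(v), u*cos(v), 1). As functions of (u, v):
  E = r_u · r_u = 1,
  F = r_u · r_v = 0,
  G = r_v · r_v = u^2 + 1.
Evaluating at (u, v) = (1, pi/2): E = 1, F = 0, G = 2.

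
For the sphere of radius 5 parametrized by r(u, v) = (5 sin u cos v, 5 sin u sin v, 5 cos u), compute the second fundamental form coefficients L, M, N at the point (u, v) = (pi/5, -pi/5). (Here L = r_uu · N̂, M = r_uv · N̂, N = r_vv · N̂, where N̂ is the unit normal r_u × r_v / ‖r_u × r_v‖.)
L = -5;  M = 0;  N = -25/8 + 5*sqrt(5)/8

Compute the unit normal N̂(u, v) = (sin(u)^2*cos(v)/Abs(sin(u)), sin(u)^2*sin(v)/Abs(sin(u)), sin(2*u)/(2*Abs(sin(u)))), and the second partials r_uu, r_uv, r_vv. Take dot products:
  L(u, v) = r_uu · N̂ = -5*sin(u)/Abs(sin(u)),
  M(u, v) = r_uv · N̂ = 0,
  N(u, v) = r_vv · N̂ = -5*sin(u)^3/Abs(sin(u)).
Evaluating at (u, v) = (pi/5, -pi/5):
  L = -5, M = 0, N = -25/8 + 5*sqrt(5)/8.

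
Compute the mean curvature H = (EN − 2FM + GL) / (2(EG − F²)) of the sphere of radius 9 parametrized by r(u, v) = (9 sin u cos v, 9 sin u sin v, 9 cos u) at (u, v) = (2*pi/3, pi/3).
H = -1/9

With E = 81, F = 0, G = 81*sin(u)^2, L = -9*sin(u)/Abs(sin(u)), M = 0, N = -9*sin(u)^3/Abs(sin(u)), assemble
  H = (EN − 2FM + GL) / (2(EG − F²)) = -sin(u)/(9*Abs(sin(u))).
At (u, v) = (2*pi/3, pi/3): H = -1/9.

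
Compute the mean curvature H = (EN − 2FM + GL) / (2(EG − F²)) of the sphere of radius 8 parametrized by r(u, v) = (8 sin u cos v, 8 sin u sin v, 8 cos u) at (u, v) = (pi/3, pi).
H = -1/8

With E = 64, F = 0, G = 64*sin(u)^2, L = -8*sin(u)/Abs(sin(u)), M = 0, N = -8*sin(u)^3/Abs(sin(u)), assemble
  H = (EN − 2FM + GL) / (2(EG − F²)) = -sin(u)/(8*Abs(sin(u))).
At (u, v) = (pi/3, pi): H = -1/8.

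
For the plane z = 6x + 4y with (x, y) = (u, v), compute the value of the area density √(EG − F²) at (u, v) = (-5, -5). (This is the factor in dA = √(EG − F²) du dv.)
√(EG − F²)|_{(-5, -5)} = sqrt(53)

E = 37, F = 24, G = 17, so EG − F² = 53. Taking the positive square root: √(EG − F²) = sqrt(53). At (u, v) = (-5, -5): sqrt(53).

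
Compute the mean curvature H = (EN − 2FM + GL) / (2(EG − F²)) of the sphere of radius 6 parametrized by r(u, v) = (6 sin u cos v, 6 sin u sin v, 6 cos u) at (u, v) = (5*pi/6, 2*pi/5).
H = -1/6

With E = 36, F = 0, G = 36*sin(u)^2, L = -6*sin(u)/Abs(sin(u)), M = 0, N = -6*sin(u)^3/Abs(sin(u)), assemble
  H = (EN − 2FM + GL) / (2(EG − F²)) = -sin(u)/(6*Abs(sin(u))).
At (u, v) = (5*pi/6, 2*pi/5): H = -1/6.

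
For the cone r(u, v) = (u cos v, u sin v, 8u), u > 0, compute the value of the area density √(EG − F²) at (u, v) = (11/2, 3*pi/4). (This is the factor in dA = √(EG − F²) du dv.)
√(EG − F²)|_{(11/2, 3*pi/4)} = 11*sqrt(65)/2

E = 65, F = 0, G = u^2, so EG − F² = 65*u^2. Taking the positive square root: √(EG − F²) = sqrt(65)*Abs(u). At (u, v) = (11/2, 3*pi/4): 11*sqrt(65)/2.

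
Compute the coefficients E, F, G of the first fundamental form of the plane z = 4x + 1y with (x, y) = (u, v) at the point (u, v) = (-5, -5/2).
E = 17;  F = 4;  G = 2

Partials: r_u = (1, 0, 4), r_v = (0, 1, 1). As functions of (u, v):
  E = r_u · r_u = 17,
  F = r_u · r_v = 4,
  G = r_v · r_v = 2.
Evaluating at (u, v) = (-5, -5/2): E = 17, F = 4, G = 2.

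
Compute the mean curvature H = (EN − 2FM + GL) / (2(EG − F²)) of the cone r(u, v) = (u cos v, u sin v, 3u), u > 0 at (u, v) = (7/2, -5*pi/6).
H = 3*sqrt(10)/70

With E = 10, F = 0, G = u^2, L = 0, M = 0, N = 3*sqrt(10)*u^2/(10*Abs(u)), assemble
  H = (EN − 2FM + GL) / (2(EG − F²)) = 3*sqrt(10)/(20*Abs(u)).
At (u, v) = (7/2, -5*pi/6): H = 3*sqrt(10)/70.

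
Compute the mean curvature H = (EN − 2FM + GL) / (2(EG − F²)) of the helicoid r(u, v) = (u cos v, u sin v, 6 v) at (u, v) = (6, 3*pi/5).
H = 0

With E = 1, F = 0, G = u^2 + 36, L = 0, M = -6/sqrt(u^2 + 36), N = 0, assemble
  H = (EN − 2FM + GL) / (2(EG − F²)) = 0.
At (u, v) = (6, 3*pi/5): H = 0.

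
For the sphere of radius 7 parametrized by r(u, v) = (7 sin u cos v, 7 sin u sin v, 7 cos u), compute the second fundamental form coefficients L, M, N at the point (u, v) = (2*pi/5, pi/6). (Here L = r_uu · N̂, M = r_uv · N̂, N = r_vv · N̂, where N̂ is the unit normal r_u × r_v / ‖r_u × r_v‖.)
L = -7;  M = 0;  N = -35/8 - 7*sqrt(5)/8

Compute the unit normal N̂(u, v) = (sin(u)^2*cos(v)/Abs(sin(u)), sin(u)^2*sin(v)/Abs(sin(u)), sin(2*u)/(2*Abs(sin(u)))), and the second partials r_uu, r_uv, r_vv. Take dot products:
  L(u, v) = r_uu · N̂ = -7*sin(u)/Abs(sin(u)),
  M(u, v) = r_uv · N̂ = 0,
  N(u, v) = r_vv · N̂ = -7*sin(u)^3/Abs(sin(u)).
Evaluating at (u, v) = (2*pi/5, pi/6):
  L = -7, M = 0, N = -35/8 - 7*sqrt(5)/8.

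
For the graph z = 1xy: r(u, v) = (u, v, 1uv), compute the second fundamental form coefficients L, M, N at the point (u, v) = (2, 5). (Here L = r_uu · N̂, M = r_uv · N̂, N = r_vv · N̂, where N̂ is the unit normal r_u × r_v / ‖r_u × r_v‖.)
L = 0;  M = sqrt(30)/30;  N = 0

Compute the unit normal N̂(u, v) = (-v/sqrt(u^2 + v^2 + 1), -u/sqrt(u^2 + v^2 + 1), 1/sqrt(u^2 + v^2 + 1)), and the second partials r_uu, r_uv, r_vv. Take dot products:
  L(u, v) = r_uu · N̂ = 0,
  M(u, v) = r_uv · N̂ = 1/sqrt(u^2 + v^2 + 1),
  N(u, v) = r_vv · N̂ = 0.
Evaluating at (u, v) = (2, 5):
  L = 0, M = sqrt(30)/30, N = 0.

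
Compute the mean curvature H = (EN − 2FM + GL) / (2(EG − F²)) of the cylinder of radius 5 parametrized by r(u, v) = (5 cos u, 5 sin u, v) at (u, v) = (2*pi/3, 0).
H = -1/10

With E = 25, F = 0, G = 1, L = -5, M = 0, N = 0, assemble
  H = (EN − 2FM + GL) / (2(EG − F²)) = -1/10.
At (u, v) = (2*pi/3, 0): H = -1/10.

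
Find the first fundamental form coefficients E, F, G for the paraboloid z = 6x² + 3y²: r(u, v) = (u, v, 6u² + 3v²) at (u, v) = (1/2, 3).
E = 37;  F = 108;  G = 325

Partials: r_u = (1, 0, 12*u), r_v = (0, 1, 6*v). As functions of (u, v):
  E = r_u · r_u = 144*u^2 + 1,
  F = r_u · r_v = 72*u*v,
  G = r_v · r_v = 36*v^2 + 1.
Evaluating at (u, v) = (1/2, 3): E = 37, F = 108, G = 325.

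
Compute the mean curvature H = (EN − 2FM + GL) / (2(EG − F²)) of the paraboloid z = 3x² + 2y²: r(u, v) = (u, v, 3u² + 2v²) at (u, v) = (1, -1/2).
H = 89*sqrt(41)/1681

With E = 36*u^2 + 1, F = 24*u*v, G = 16*v^2 + 1, L = 6/sqrt(36*u^2 + 16*v^2 + 1), M = 0, N = 4/sqrt(36*u^2 + 16*v^2 + 1), assemble
  H = (EN − 2FM + GL) / (2(EG − F²)) = (72*u^2 + 48*v^2 + 5)/(36*u^2 + 16*v^2 + 1)^(3/2).
At (u, v) = (1, -1/2): H = 89*sqrt(41)/1681.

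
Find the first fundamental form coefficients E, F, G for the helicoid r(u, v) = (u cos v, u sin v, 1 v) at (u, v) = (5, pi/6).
E = 1;  F = 0;  G = 26

Partials: r_u = (cos(v), sin(v), 0), r_v = (-u*sin(v), u*cos(v), 1). As functions of (u, v):
  E = r_u · r_u = 1,
  F = r_u · r_v = 0,
  G = r_v · r_v = u^2 + 1.
Evaluating at (u, v) = (5, pi/6): E = 1, F = 0, G = 26.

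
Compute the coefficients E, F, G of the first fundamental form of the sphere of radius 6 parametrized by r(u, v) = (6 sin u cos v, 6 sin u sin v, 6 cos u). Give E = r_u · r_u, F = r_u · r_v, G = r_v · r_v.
E = 36;  F = 0;  G = 36*sin(u)^2

Compute partials: r_u = (6*cos(u)*cos(v), 6*sin(v)*cos(u), -6*sin(u)), r_v = (-6*sin(u)*sin(v), 6*sin(u)*cos(v), 0). Then
  E = r_u · r_u = 36,
  F = r_u · r_v = 0,
  G = r_v · r_v = 36*sin(u)^2.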